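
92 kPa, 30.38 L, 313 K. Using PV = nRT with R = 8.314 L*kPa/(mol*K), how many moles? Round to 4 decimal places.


PV = nRT, solve for n = PV / (RT).
PV = 92 * 30.38 = 2794.96
RT = 8.314 * 313 = 2602.282
n = 2794.96 / 2602.282
n = 1.07404194 mol, rounded to 4 dp:

1.0740 mol


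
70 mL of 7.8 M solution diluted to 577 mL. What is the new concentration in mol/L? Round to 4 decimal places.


Dilution: M1*V1 = M2*V2, solve for M2.
M2 = M1*V1 / V2
M2 = 7.8 * 70 / 577
M2 = 546.0 / 577
M2 = 0.94627383 mol/L, rounded to 4 dp:

0.9463 mol/L


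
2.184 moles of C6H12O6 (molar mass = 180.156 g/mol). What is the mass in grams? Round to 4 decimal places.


mass = n * M
mass = 2.184 * 180.156
mass = 393.460704 g, rounded to 4 dp:

393.4607 g


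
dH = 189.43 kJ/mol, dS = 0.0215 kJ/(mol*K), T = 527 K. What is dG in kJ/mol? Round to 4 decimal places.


Gibbs: dG = dH - T*dS (consistent units, dS already in kJ/(mol*K)).
T*dS = 527 * 0.0215 = 11.3305
dG = 189.43 - (11.3305)
dG = 178.0995 kJ/mol, rounded to 4 dp:

178.0995 kJ/mol


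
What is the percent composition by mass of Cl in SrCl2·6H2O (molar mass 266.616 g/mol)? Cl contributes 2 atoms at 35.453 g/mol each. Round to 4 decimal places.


pct = 100 * (n_elem * M_elem) / M_total
mass_contribution = 2 * 35.453 = 70.906 g/mol
pct = 100 * 70.906 / 266.616
pct = 26.59480301 %, rounded to 4 dp:

26.5948 %


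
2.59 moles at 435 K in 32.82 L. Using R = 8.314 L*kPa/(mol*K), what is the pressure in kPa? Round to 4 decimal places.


PV = nRT, solve for P = nRT / V.
nRT = 2.59 * 8.314 * 435 = 9366.9681
P = 9366.9681 / 32.82
P = 285.40426874 kPa, rounded to 4 dp:

285.4043 kPa


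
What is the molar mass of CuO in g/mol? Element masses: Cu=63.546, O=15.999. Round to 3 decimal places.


M = sum(count * atomic_mass) over atoms.
M = 1*63.546 + 1*15.999
M = 63.546 + 15.999
M = 79.545 g/mol, rounded to 3 dp:

79.545 g/mol


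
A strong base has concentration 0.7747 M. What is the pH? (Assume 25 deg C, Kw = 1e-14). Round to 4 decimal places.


A strong base dissociates completely, so [OH-] equals the given concentration.
pOH = -log10([OH-]) = -log10(0.7747) = 0.110866
pH = 14 - pOH = 14 - 0.110866
pH = 13.889134, rounded to 4 dp:

13.8891


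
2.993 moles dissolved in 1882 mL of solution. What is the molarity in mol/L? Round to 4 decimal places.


Convert volume to liters: V_L = V_mL / 1000.
V_L = 1882 / 1000 = 1.882 L
M = n / V_L = 2.993 / 1.882
M = 1.59032944 mol/L, rounded to 4 dp:

1.5903 mol/L


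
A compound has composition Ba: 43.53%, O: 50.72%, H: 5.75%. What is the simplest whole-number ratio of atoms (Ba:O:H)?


Assume 100 g of compound, divide each mass% by atomic mass to get moles, then normalize by the smallest to get a raw atom ratio.
Moles per 100 g: Ba: 43.53/137.327 = 0.317, O: 50.72/15.999 = 3.1702, H: 5.75/1.008 = 5.7044
Raw ratio (divide by min = 0.317): Ba: 1.0, O: 10.001, H: 17.996
Multiply by 1 to clear fractions: Ba: 1.0 ~= 1, O: 10.001 ~= 10, H: 17.996 ~= 18
Reduce by GCD to get the simplest whole-number ratio:

1:10:18


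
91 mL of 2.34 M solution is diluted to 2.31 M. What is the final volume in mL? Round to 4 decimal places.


Dilution: M1*V1 = M2*V2, solve for V2.
V2 = M1*V1 / M2
V2 = 2.34 * 91 / 2.31
V2 = 212.94 / 2.31
V2 = 92.18181818 mL, rounded to 4 dp:

92.1818 mL


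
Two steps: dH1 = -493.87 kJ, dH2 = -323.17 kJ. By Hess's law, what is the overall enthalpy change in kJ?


Hess's law: enthalpy is a state function, so add the step enthalpies.
dH_total = dH1 + dH2 = -493.87 + (-323.17)
dH_total = -817.04 kJ:

-817.04 kJ


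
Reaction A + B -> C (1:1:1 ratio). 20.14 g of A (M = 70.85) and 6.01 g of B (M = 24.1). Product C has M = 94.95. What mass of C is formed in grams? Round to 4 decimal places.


Find moles of each reactant; the smaller value is the limiting reagent in a 1:1:1 reaction, so moles_C equals moles of the limiter.
n_A = mass_A / M_A = 20.14 / 70.85 = 0.284263 mol
n_B = mass_B / M_B = 6.01 / 24.1 = 0.249378 mol
Limiting reagent: B (smaller), n_limiting = 0.249378 mol
mass_C = n_limiting * M_C = 0.249378 * 94.95
mass_C = 23.6784411 g, rounded to 4 dp:

23.6784 g


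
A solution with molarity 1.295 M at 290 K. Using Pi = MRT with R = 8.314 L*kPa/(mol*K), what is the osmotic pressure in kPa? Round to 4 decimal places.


Osmotic pressure (van't Hoff): Pi = M*R*T.
RT = 8.314 * 290 = 2411.06
Pi = 1.295 * 2411.06
Pi = 3122.3227 kPa, rounded to 4 dp:

3122.3227 kPa


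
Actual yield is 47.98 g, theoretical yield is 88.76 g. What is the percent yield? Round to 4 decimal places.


% yield = 100 * actual / theoretical
% yield = 100 * 47.98 / 88.76
% yield = 54.05588103 %, rounded to 4 dp:

54.0559 %


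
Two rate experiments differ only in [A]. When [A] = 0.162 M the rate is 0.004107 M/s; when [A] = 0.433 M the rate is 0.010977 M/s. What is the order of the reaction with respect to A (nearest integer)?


Rate is proportional to [A]^n, so rate2/rate1 = ([A]2/[A]1)^n. Take logs to solve for n.
rate2/rate1 = 0.010977 / 0.004107 = 2.6728
[A]2/[A]1 = 0.433 / 0.162 = 2.6728
n = ln(2.6728) / ln(2.6728) = 1.0
Nearest integer order:

1


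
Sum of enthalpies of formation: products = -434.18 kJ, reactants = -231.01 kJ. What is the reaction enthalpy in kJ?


dH_rxn = sum(dH_f products) - sum(dH_f reactants)
dH_rxn = -434.18 - (-231.01)
dH_rxn = -203.17 kJ:

-203.17 kJ


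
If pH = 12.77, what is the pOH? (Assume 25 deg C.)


At 25 deg C, pH + pOH = 14.
pOH = 14 - pH = 14 - 12.77
pOH = 1.23:

1.23


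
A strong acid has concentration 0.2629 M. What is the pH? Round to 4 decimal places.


A strong acid dissociates completely, so [H+] equals the given concentration.
pH = -log10([H+]) = -log10(0.2629)
pH = 0.58020941, rounded to 4 dp:

0.5802


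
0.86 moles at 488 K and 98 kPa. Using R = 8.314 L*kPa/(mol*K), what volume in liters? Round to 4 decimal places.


PV = nRT, solve for V = nRT / P.
nRT = 0.86 * 8.314 * 488 = 3489.2195
V = 3489.2195 / 98
V = 35.60428061 L, rounded to 4 dp:

35.6043 L


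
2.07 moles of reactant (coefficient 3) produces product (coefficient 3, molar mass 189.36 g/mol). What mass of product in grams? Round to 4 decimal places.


Use the coefficient ratio to convert reactant moles to product moles, then multiply by the product's molar mass.
moles_P = moles_R * (coeff_P / coeff_R) = 2.07 * (3/3) = 2.07
mass_P = moles_P * M_P = 2.07 * 189.36
mass_P = 391.9752 g, rounded to 4 dp:

391.9752 g


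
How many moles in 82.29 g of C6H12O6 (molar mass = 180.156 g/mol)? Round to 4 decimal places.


n = mass / M
n = 82.29 / 180.156
n = 0.4567708 mol, rounded to 4 dp:

0.4568 mol


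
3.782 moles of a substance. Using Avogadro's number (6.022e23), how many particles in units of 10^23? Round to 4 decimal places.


N = n * NA, then divide by 1e23 for the requested units.
N / 1e23 = n * 6.022
N / 1e23 = 3.782 * 6.022
N / 1e23 = 22.775204, rounded to 4 dp:

22.7752


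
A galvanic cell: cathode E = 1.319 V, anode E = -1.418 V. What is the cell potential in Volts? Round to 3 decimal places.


Standard cell potential: E_cell = E_cathode - E_anode.
E_cell = 1.319 - (-1.418)
E_cell = 2.737 V, rounded to 3 dp:

2.737 V


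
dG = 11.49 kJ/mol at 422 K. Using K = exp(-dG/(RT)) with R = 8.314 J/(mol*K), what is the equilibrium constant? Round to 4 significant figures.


dG is in kJ/mol; multiply by 1000 to match R in J/(mol*K).
RT = 8.314 * 422 = 3508.508 J/mol
exponent = -dG*1000 / (RT) = -(11.49*1000) / 3508.508 = -3.27489634
K = exp(-3.27489634)
K = 0.03782079, rounded to 4 significant figures:

0.03782


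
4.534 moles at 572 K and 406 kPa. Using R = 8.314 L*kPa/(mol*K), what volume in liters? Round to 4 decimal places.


PV = nRT, solve for V = nRT / P.
nRT = 4.534 * 8.314 * 572 = 21561.9267
V = 21561.9267 / 406
V = 53.10819384 L, rounded to 4 dp:

53.1082 L


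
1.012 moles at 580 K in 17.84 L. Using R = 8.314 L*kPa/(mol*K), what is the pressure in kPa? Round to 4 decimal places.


PV = nRT, solve for P = nRT / V.
nRT = 1.012 * 8.314 * 580 = 4879.9854
P = 4879.9854 / 17.84
P = 273.54178251 kPa, rounded to 4 dp:

273.5418 kPa


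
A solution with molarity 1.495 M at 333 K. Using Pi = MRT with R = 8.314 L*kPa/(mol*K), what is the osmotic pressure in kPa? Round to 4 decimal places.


Osmotic pressure (van't Hoff): Pi = M*R*T.
RT = 8.314 * 333 = 2768.562
Pi = 1.495 * 2768.562
Pi = 4139.00019 kPa, rounded to 4 dp:

4139.0002 kPa


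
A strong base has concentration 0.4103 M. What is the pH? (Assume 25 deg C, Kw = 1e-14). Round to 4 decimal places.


A strong base dissociates completely, so [OH-] equals the given concentration.
pOH = -log10([OH-]) = -log10(0.4103) = 0.386898
pH = 14 - pOH = 14 - 0.386898
pH = 13.613102, rounded to 4 dp:

13.6131


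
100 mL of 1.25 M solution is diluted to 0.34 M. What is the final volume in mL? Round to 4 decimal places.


Dilution: M1*V1 = M2*V2, solve for V2.
V2 = M1*V1 / M2
V2 = 1.25 * 100 / 0.34
V2 = 125.0 / 0.34
V2 = 367.64705882 mL, rounded to 4 dp:

367.6471 mL


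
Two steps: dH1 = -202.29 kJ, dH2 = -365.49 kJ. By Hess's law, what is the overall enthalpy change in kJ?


Hess's law: enthalpy is a state function, so add the step enthalpies.
dH_total = dH1 + dH2 = -202.29 + (-365.49)
dH_total = -567.78 kJ:

-567.78 kJ


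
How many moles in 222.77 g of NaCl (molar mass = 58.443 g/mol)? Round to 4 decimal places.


n = mass / M
n = 222.77 / 58.443
n = 3.8117482 mol, rounded to 4 dp:

3.8117 mol


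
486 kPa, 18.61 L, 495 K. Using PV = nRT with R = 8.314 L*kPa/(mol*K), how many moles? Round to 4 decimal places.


PV = nRT, solve for n = PV / (RT).
PV = 486 * 18.61 = 9044.46
RT = 8.314 * 495 = 4115.43
n = 9044.46 / 4115.43
n = 2.19769502 mol, rounded to 4 dp:

2.1977 mol


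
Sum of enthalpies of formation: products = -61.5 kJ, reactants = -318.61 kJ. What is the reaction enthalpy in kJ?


dH_rxn = sum(dH_f products) - sum(dH_f reactants)
dH_rxn = -61.5 - (-318.61)
dH_rxn = 257.11 kJ:

257.11 kJ


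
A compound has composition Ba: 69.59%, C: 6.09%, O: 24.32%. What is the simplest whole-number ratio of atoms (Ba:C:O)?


Assume 100 g of compound, divide each mass% by atomic mass to get moles, then normalize by the smallest to get a raw atom ratio.
Moles per 100 g: Ba: 69.59/137.327 = 0.5067, C: 6.09/12.011 = 0.507, O: 24.32/15.999 = 1.5201
Raw ratio (divide by min = 0.5067): Ba: 1.0, C: 1.001, O: 3.0
Multiply by 1 to clear fractions: Ba: 1.0 ~= 1, C: 1.001 ~= 1, O: 3.0 ~= 3
Reduce by GCD to get the simplest whole-number ratio:

1:1:3


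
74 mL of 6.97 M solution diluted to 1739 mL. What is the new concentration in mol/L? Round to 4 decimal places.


Dilution: M1*V1 = M2*V2, solve for M2.
M2 = M1*V1 / V2
M2 = 6.97 * 74 / 1739
M2 = 515.78 / 1739
M2 = 0.29659574 mol/L, rounded to 4 dp:

0.2966 mol/L


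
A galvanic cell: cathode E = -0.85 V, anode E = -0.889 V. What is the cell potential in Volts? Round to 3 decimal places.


Standard cell potential: E_cell = E_cathode - E_anode.
E_cell = -0.85 - (-0.889)
E_cell = 0.039 V, rounded to 3 dp:

0.039 V


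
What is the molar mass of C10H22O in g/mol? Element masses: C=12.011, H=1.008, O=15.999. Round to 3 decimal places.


M = sum(count * atomic_mass) over atoms.
M = 10*12.011 + 22*1.008 + 1*15.999
M = 120.11 + 22.176 + 15.999
M = 158.285 g/mol, rounded to 3 dp:

158.285 g/mol


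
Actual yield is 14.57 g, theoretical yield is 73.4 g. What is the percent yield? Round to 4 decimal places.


% yield = 100 * actual / theoretical
% yield = 100 * 14.57 / 73.4
% yield = 19.85013624 %, rounded to 4 dp:

19.8501 %


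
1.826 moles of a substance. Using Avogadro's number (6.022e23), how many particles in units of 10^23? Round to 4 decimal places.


N = n * NA, then divide by 1e23 for the requested units.
N / 1e23 = n * 6.022
N / 1e23 = 1.826 * 6.022
N / 1e23 = 10.996172, rounded to 4 dp:

10.9962


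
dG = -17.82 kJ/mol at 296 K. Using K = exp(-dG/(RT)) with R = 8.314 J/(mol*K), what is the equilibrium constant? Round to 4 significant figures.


dG is in kJ/mol; multiply by 1000 to match R in J/(mol*K).
RT = 8.314 * 296 = 2460.944 J/mol
exponent = -dG*1000 / (RT) = -(-17.82*1000) / 2460.944 = 7.24112373
K = exp(7.24112373)
K = 1395.6614, rounded to 4 significant figures:

1396


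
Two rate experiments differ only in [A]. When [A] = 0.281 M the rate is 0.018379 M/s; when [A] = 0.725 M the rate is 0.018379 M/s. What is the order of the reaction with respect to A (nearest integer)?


Rate is proportional to [A]^n, so rate2/rate1 = ([A]2/[A]1)^n. Take logs to solve for n.
rate2/rate1 = 0.018379 / 0.018379 = 1.0
[A]2/[A]1 = 0.725 / 0.281 = 2.5801
n = ln(1.0) / ln(2.5801) = 0.0
Nearest integer order:

0


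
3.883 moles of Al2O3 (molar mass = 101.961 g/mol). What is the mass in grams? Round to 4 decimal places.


mass = n * M
mass = 3.883 * 101.961
mass = 395.914563 g, rounded to 4 dp:

395.9146 g


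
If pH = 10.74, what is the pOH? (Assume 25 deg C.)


At 25 deg C, pH + pOH = 14.
pOH = 14 - pH = 14 - 10.74
pOH = 3.26:

3.26


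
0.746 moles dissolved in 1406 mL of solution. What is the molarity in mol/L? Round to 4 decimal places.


Convert volume to liters: V_L = V_mL / 1000.
V_L = 1406 / 1000 = 1.406 L
M = n / V_L = 0.746 / 1.406
M = 0.53058321 mol/L, rounded to 4 dp:

0.5306 mol/L


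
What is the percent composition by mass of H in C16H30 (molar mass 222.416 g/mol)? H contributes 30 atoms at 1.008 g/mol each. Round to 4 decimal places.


pct = 100 * (n_elem * M_elem) / M_total
mass_contribution = 30 * 1.008 = 30.24 g/mol
pct = 100 * 30.24 / 222.416
pct = 13.59614416 %, rounded to 4 dp:

13.5961 %


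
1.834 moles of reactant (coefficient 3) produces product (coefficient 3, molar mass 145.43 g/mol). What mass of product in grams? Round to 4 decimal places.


Use the coefficient ratio to convert reactant moles to product moles, then multiply by the product's molar mass.
moles_P = moles_R * (coeff_P / coeff_R) = 1.834 * (3/3) = 1.834
mass_P = moles_P * M_P = 1.834 * 145.43
mass_P = 266.71862 g, rounded to 4 dp:

266.7186 g


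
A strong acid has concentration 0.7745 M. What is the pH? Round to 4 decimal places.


A strong acid dissociates completely, so [H+] equals the given concentration.
pH = -log10([H+]) = -log10(0.7745)
pH = 0.11097858, rounded to 4 dp:

0.1110


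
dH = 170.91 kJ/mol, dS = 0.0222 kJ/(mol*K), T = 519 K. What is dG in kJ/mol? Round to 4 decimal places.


Gibbs: dG = dH - T*dS (consistent units, dS already in kJ/(mol*K)).
T*dS = 519 * 0.0222 = 11.5218
dG = 170.91 - (11.5218)
dG = 159.3882 kJ/mol, rounded to 4 dp:

159.3882 kJ/mol


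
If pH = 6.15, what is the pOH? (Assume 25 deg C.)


At 25 deg C, pH + pOH = 14.
pOH = 14 - pH = 14 - 6.15
pOH = 7.85:

7.85


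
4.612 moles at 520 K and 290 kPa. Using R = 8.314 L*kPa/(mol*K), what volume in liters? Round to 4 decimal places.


PV = nRT, solve for V = nRT / P.
nRT = 4.612 * 8.314 * 520 = 19938.9674
V = 19938.9674 / 290
V = 68.75506 L, rounded to 4 dp:

68.7551 L


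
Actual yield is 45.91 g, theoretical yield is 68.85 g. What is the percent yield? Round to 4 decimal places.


% yield = 100 * actual / theoretical
% yield = 100 * 45.91 / 68.85
% yield = 66.68119099 %, rounded to 4 dp:

66.6812 %


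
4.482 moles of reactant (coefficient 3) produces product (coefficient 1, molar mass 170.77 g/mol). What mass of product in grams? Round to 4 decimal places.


Use the coefficient ratio to convert reactant moles to product moles, then multiply by the product's molar mass.
moles_P = moles_R * (coeff_P / coeff_R) = 4.482 * (1/3) = 1.494
mass_P = moles_P * M_P = 1.494 * 170.77
mass_P = 255.13038 g, rounded to 4 dp:

255.1304 g


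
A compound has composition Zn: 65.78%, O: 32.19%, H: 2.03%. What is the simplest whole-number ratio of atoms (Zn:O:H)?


Assume 100 g of compound, divide each mass% by atomic mass to get moles, then normalize by the smallest to get a raw atom ratio.
Moles per 100 g: Zn: 65.78/65.38 = 1.0061, O: 32.19/15.999 = 2.012, H: 2.03/1.008 = 2.0139
Raw ratio (divide by min = 1.0061): Zn: 1.0, O: 2.0, H: 2.002
Multiply by 1 to clear fractions: Zn: 1.0 ~= 1, O: 2.0 ~= 2, H: 2.002 ~= 2
Reduce by GCD to get the simplest whole-number ratio:

1:2:2


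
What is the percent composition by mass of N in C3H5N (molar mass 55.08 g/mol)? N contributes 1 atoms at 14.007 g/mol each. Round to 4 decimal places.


pct = 100 * (n_elem * M_elem) / M_total
mass_contribution = 1 * 14.007 = 14.007 g/mol
pct = 100 * 14.007 / 55.08
pct = 25.43028322 %, rounded to 4 dp:

25.4303 %


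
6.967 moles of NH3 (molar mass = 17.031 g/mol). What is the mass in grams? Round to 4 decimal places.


mass = n * M
mass = 6.967 * 17.031
mass = 118.654977 g, rounded to 4 dp:

118.6550 g


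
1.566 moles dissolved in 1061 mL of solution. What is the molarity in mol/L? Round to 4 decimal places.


Convert volume to liters: V_L = V_mL / 1000.
V_L = 1061 / 1000 = 1.061 L
M = n / V_L = 1.566 / 1.061
M = 1.47596607 mol/L, rounded to 4 dp:

1.4760 mol/L


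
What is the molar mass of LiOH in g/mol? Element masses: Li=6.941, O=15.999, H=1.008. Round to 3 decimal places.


M = sum(count * atomic_mass) over atoms.
M = 1*6.941 + 1*15.999 + 1*1.008
M = 6.941 + 15.999 + 1.008
M = 23.948 g/mol, rounded to 3 dp:

23.948 g/mol


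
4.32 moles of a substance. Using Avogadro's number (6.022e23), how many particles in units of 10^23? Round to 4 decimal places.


N = n * NA, then divide by 1e23 for the requested units.
N / 1e23 = n * 6.022
N / 1e23 = 4.32 * 6.022
N / 1e23 = 26.01504, rounded to 4 dp:

26.0150


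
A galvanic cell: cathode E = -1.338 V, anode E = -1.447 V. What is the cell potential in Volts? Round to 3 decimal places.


Standard cell potential: E_cell = E_cathode - E_anode.
E_cell = -1.338 - (-1.447)
E_cell = 0.109 V, rounded to 3 dp:

0.109 V


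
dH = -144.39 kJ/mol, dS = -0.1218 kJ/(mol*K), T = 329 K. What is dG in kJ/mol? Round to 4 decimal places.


Gibbs: dG = dH - T*dS (consistent units, dS already in kJ/(mol*K)).
T*dS = 329 * -0.1218 = -40.0722
dG = -144.39 - (-40.0722)
dG = -104.3178 kJ/mol, rounded to 4 dp:

-104.3178 kJ/mol


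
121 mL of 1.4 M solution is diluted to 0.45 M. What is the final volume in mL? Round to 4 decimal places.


Dilution: M1*V1 = M2*V2, solve for V2.
V2 = M1*V1 / M2
V2 = 1.4 * 121 / 0.45
V2 = 169.4 / 0.45
V2 = 376.44444444 mL, rounded to 4 dp:

376.4444 mL


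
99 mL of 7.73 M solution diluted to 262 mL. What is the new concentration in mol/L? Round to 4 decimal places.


Dilution: M1*V1 = M2*V2, solve for M2.
M2 = M1*V1 / V2
M2 = 7.73 * 99 / 262
M2 = 765.27 / 262
M2 = 2.92087786 mol/L, rounded to 4 dp:

2.9209 mol/L


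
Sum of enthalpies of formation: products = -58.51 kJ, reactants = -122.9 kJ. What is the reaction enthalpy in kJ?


dH_rxn = sum(dH_f products) - sum(dH_f reactants)
dH_rxn = -58.51 - (-122.9)
dH_rxn = 64.39 kJ:

64.39 kJ


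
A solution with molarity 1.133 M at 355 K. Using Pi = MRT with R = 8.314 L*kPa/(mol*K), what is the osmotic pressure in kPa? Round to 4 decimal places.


Osmotic pressure (van't Hoff): Pi = M*R*T.
RT = 8.314 * 355 = 2951.47
Pi = 1.133 * 2951.47
Pi = 3344.01551 kPa, rounded to 4 dp:

3344.0155 kPa


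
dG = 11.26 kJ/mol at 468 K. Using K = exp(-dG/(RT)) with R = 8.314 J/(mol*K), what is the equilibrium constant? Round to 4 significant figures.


dG is in kJ/mol; multiply by 1000 to match R in J/(mol*K).
RT = 8.314 * 468 = 3890.952 J/mol
exponent = -dG*1000 / (RT) = -(11.26*1000) / 3890.952 = -2.89389332
K = exp(-2.89389332)
K = 0.055360257, rounded to 4 significant figures:

0.05536


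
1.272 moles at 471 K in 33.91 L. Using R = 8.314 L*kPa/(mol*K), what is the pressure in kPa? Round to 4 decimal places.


PV = nRT, solve for P = nRT / V.
nRT = 1.272 * 8.314 * 471 = 4981.0172
P = 4981.0172 / 33.91
P = 146.88933058 kPa, rounded to 4 dp:

146.8893 kPa


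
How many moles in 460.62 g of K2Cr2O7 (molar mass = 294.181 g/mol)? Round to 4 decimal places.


n = mass / M
n = 460.62 / 294.181
n = 1.56577073 mol, rounded to 4 dp:

1.5658 mol


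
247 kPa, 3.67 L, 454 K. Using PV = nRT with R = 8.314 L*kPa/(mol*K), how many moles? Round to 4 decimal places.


PV = nRT, solve for n = PV / (RT).
PV = 247 * 3.67 = 906.49
RT = 8.314 * 454 = 3774.556
n = 906.49 / 3774.556
n = 0.24015805 mol, rounded to 4 dp:

0.2402 mol


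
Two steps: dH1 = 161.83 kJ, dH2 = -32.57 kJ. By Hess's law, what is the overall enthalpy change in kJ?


Hess's law: enthalpy is a state function, so add the step enthalpies.
dH_total = dH1 + dH2 = 161.83 + (-32.57)
dH_total = 129.26 kJ:

129.26 kJ


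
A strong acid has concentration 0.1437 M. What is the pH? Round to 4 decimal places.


A strong acid dissociates completely, so [H+] equals the given concentration.
pH = -log10([H+]) = -log10(0.1437)
pH = 0.84254323, rounded to 4 dp:

0.8425


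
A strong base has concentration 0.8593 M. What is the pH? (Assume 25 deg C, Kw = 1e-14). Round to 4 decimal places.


A strong base dissociates completely, so [OH-] equals the given concentration.
pOH = -log10([OH-]) = -log10(0.8593) = 0.065855
pH = 14 - pOH = 14 - 0.065855
pH = 13.934145, rounded to 4 dp:

13.9341


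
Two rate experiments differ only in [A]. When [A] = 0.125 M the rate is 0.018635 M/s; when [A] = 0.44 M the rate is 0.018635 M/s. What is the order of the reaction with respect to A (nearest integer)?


Rate is proportional to [A]^n, so rate2/rate1 = ([A]2/[A]1)^n. Take logs to solve for n.
rate2/rate1 = 0.018635 / 0.018635 = 1.0
[A]2/[A]1 = 0.44 / 0.125 = 3.52
n = ln(1.0) / ln(3.52) = 0.0
Nearest integer order:

0


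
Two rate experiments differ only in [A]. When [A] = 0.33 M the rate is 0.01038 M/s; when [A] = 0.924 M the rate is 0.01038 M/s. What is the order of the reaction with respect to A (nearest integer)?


Rate is proportional to [A]^n, so rate2/rate1 = ([A]2/[A]1)^n. Take logs to solve for n.
rate2/rate1 = 0.01038 / 0.01038 = 1.0
[A]2/[A]1 = 0.924 / 0.33 = 2.8
n = ln(1.0) / ln(2.8) = 0.0
Nearest integer order:

0


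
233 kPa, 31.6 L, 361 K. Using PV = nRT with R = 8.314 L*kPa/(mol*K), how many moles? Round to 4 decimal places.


PV = nRT, solve for n = PV / (RT).
PV = 233 * 31.6 = 7362.8
RT = 8.314 * 361 = 3001.354
n = 7362.8 / 3001.354
n = 2.45315947 mol, rounded to 4 dp:

2.4532 mol


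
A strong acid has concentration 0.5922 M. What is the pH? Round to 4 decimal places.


A strong acid dissociates completely, so [H+] equals the given concentration.
pH = -log10([H+]) = -log10(0.5922)
pH = 0.2275316, rounded to 4 dp:

0.2275


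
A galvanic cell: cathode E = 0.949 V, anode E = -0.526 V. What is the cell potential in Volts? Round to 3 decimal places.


Standard cell potential: E_cell = E_cathode - E_anode.
E_cell = 0.949 - (-0.526)
E_cell = 1.475 V, rounded to 3 dp:

1.475 V


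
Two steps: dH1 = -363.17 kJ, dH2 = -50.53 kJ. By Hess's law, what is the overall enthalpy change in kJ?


Hess's law: enthalpy is a state function, so add the step enthalpies.
dH_total = dH1 + dH2 = -363.17 + (-50.53)
dH_total = -413.7 kJ:

-413.70 kJ


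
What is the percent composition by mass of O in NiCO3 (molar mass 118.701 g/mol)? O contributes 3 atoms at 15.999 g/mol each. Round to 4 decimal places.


pct = 100 * (n_elem * M_elem) / M_total
mass_contribution = 3 * 15.999 = 47.997 g/mol
pct = 100 * 47.997 / 118.701
pct = 40.43521116 %, rounded to 4 dp:

40.4352 %


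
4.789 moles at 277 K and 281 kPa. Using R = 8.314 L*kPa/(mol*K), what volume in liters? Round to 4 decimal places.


PV = nRT, solve for V = nRT / P.
nRT = 4.789 * 8.314 * 277 = 11028.9616
V = 11028.9616 / 281
V = 39.24897367 L, rounded to 4 dp:

39.2490 L


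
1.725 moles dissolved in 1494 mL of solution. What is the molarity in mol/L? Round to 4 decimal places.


Convert volume to liters: V_L = V_mL / 1000.
V_L = 1494 / 1000 = 1.494 L
M = n / V_L = 1.725 / 1.494
M = 1.15461847 mol/L, rounded to 4 dp:

1.1546 mol/L


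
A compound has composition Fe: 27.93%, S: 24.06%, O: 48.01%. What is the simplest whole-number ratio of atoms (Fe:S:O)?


Assume 100 g of compound, divide each mass% by atomic mass to get moles, then normalize by the smallest to get a raw atom ratio.
Moles per 100 g: Fe: 27.93/55.845 = 0.5001, S: 24.06/32.065 = 0.7504, O: 48.01/15.999 = 3.0008
Raw ratio (divide by min = 0.5001): Fe: 1.0, S: 1.5, O: 6.0
Multiply by 2 to clear fractions: Fe: 2.0 ~= 2, S: 3.001 ~= 3, O: 12.0 ~= 12
Reduce by GCD to get the simplest whole-number ratio:

2:3:12


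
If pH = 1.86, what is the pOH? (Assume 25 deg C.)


At 25 deg C, pH + pOH = 14.
pOH = 14 - pH = 14 - 1.86
pOH = 12.14:

12.14


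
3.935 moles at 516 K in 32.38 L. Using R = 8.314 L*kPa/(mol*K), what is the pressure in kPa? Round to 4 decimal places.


PV = nRT, solve for P = nRT / V.
nRT = 3.935 * 8.314 * 516 = 16881.2444
P = 16881.2444 / 32.38
P = 521.34788141 kPa, rounded to 4 dp:

521.3479 kPa


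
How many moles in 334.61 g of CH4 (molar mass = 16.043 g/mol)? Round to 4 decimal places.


n = mass / M
n = 334.61 / 16.043
n = 20.85707162 mol, rounded to 4 dp:

20.8571 mol


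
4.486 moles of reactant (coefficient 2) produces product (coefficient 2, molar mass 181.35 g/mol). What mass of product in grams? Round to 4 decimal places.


Use the coefficient ratio to convert reactant moles to product moles, then multiply by the product's molar mass.
moles_P = moles_R * (coeff_P / coeff_R) = 4.486 * (2/2) = 4.486
mass_P = moles_P * M_P = 4.486 * 181.35
mass_P = 813.5361 g, rounded to 4 dp:

813.5361 g


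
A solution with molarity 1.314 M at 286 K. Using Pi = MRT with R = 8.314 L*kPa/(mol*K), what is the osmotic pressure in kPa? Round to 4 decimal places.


Osmotic pressure (van't Hoff): Pi = M*R*T.
RT = 8.314 * 286 = 2377.804
Pi = 1.314 * 2377.804
Pi = 3124.434456 kPa, rounded to 4 dp:

3124.4345 kPa


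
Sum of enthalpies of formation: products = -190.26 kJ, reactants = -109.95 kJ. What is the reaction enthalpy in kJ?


dH_rxn = sum(dH_f products) - sum(dH_f reactants)
dH_rxn = -190.26 - (-109.95)
dH_rxn = -80.31 kJ:

-80.31 kJ


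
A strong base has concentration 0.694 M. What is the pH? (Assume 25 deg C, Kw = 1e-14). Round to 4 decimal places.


A strong base dissociates completely, so [OH-] equals the given concentration.
pOH = -log10([OH-]) = -log10(0.694) = 0.158641
pH = 14 - pOH = 14 - 0.158641
pH = 13.841359, rounded to 4 dp:

13.8414


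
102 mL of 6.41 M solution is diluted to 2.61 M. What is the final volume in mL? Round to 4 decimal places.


Dilution: M1*V1 = M2*V2, solve for V2.
V2 = M1*V1 / M2
V2 = 6.41 * 102 / 2.61
V2 = 653.82 / 2.61
V2 = 250.50574713 mL, rounded to 4 dp:

250.5057 mL


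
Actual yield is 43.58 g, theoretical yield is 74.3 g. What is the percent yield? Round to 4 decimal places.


% yield = 100 * actual / theoretical
% yield = 100 * 43.58 / 74.3
% yield = 58.65410498 %, rounded to 4 dp:

58.6541 %


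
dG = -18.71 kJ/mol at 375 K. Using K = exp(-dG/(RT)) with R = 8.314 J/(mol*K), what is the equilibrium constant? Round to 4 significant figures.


dG is in kJ/mol; multiply by 1000 to match R in J/(mol*K).
RT = 8.314 * 375 = 3117.75 J/mol
exponent = -dG*1000 / (RT) = -(-18.71*1000) / 3117.75 = 6.0011226
K = exp(6.0011226)
K = 403.88194, rounded to 4 significant figures:

403.9


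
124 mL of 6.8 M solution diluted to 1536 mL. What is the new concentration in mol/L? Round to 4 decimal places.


Dilution: M1*V1 = M2*V2, solve for M2.
M2 = M1*V1 / V2
M2 = 6.8 * 124 / 1536
M2 = 843.2 / 1536
M2 = 0.54895833 mol/L, rounded to 4 dp:

0.5490 mol/L


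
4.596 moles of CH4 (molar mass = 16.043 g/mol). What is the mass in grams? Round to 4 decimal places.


mass = n * M
mass = 4.596 * 16.043
mass = 73.733628 g, rounded to 4 dp:

73.7336 g


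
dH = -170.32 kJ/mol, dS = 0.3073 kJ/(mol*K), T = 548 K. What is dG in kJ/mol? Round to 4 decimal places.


Gibbs: dG = dH - T*dS (consistent units, dS already in kJ/(mol*K)).
T*dS = 548 * 0.3073 = 168.4004
dG = -170.32 - (168.4004)
dG = -338.7204 kJ/mol, rounded to 4 dp:

-338.7204 kJ/mol


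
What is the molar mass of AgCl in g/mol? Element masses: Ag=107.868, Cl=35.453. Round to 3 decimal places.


M = sum(count * atomic_mass) over atoms.
M = 1*107.868 + 1*35.453
M = 107.868 + 35.453
M = 143.321 g/mol, rounded to 3 dp:

143.321 g/mol


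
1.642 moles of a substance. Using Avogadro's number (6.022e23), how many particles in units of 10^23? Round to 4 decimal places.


N = n * NA, then divide by 1e23 for the requested units.
N / 1e23 = n * 6.022
N / 1e23 = 1.642 * 6.022
N / 1e23 = 9.888124, rounded to 4 dp:

9.8881


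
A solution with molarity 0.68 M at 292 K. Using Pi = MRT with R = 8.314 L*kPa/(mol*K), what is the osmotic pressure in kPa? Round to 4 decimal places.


Osmotic pressure (van't Hoff): Pi = M*R*T.
RT = 8.314 * 292 = 2427.688
Pi = 0.68 * 2427.688
Pi = 1650.82784 kPa, rounded to 4 dp:

1650.8278 kPa


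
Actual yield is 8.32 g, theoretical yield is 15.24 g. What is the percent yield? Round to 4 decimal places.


% yield = 100 * actual / theoretical
% yield = 100 * 8.32 / 15.24
% yield = 54.59317585 %, rounded to 4 dp:

54.5932 %


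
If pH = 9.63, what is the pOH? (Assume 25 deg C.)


At 25 deg C, pH + pOH = 14.
pOH = 14 - pH = 14 - 9.63
pOH = 4.37:

4.37


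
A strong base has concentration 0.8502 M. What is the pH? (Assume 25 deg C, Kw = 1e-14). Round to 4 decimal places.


A strong base dissociates completely, so [OH-] equals the given concentration.
pOH = -log10([OH-]) = -log10(0.8502) = 0.070479
pH = 14 - pOH = 14 - 0.070479
pH = 13.929521, rounded to 4 dp:

13.9295


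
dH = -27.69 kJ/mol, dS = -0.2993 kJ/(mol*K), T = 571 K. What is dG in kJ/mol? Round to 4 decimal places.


Gibbs: dG = dH - T*dS (consistent units, dS already in kJ/(mol*K)).
T*dS = 571 * -0.2993 = -170.9003
dG = -27.69 - (-170.9003)
dG = 143.2103 kJ/mol, rounded to 4 dp:

143.2103 kJ/mol


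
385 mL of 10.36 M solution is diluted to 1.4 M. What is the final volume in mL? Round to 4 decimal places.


Dilution: M1*V1 = M2*V2, solve for V2.
V2 = M1*V1 / M2
V2 = 10.36 * 385 / 1.4
V2 = 3988.6 / 1.4
V2 = 2849.0 mL, rounded to 4 dp:

2849.0000 mL


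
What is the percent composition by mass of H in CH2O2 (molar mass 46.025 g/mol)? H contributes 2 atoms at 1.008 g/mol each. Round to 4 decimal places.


pct = 100 * (n_elem * M_elem) / M_total
mass_contribution = 2 * 1.008 = 2.016 g/mol
pct = 100 * 2.016 / 46.025
pct = 4.38022814 %, rounded to 4 dp:

4.3802 %


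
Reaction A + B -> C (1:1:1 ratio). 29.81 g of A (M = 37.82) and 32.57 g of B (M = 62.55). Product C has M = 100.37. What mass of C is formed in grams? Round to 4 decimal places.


Find moles of each reactant; the smaller value is the limiting reagent in a 1:1:1 reaction, so moles_C equals moles of the limiter.
n_A = mass_A / M_A = 29.81 / 37.82 = 0.788207 mol
n_B = mass_B / M_B = 32.57 / 62.55 = 0.520703 mol
Limiting reagent: B (smaller), n_limiting = 0.520703 mol
mass_C = n_limiting * M_C = 0.520703 * 100.37
mass_C = 52.26296011 g, rounded to 4 dp:

52.2630 g


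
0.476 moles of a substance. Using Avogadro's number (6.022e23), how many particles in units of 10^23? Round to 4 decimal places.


N = n * NA, then divide by 1e23 for the requested units.
N / 1e23 = n * 6.022
N / 1e23 = 0.476 * 6.022
N / 1e23 = 2.866472, rounded to 4 dp:

2.8665


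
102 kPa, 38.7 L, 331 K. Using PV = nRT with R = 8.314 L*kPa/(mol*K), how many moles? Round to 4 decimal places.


PV = nRT, solve for n = PV / (RT).
PV = 102 * 38.7 = 3947.4
RT = 8.314 * 331 = 2751.934
n = 3947.4 / 2751.934
n = 1.4344094 mol, rounded to 4 dp:

1.4344 mol


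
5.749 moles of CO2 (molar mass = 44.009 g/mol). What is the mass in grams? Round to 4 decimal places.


mass = n * M
mass = 5.749 * 44.009
mass = 253.007741 g, rounded to 4 dp:

253.0077 g


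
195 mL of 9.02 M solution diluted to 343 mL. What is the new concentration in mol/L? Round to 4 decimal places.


Dilution: M1*V1 = M2*V2, solve for M2.
M2 = M1*V1 / V2
M2 = 9.02 * 195 / 343
M2 = 1758.9 / 343
M2 = 5.12798834 mol/L, rounded to 4 dp:

5.1280 mol/L


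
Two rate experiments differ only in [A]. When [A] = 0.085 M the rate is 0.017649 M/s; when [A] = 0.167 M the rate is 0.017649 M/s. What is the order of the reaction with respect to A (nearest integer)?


Rate is proportional to [A]^n, so rate2/rate1 = ([A]2/[A]1)^n. Take logs to solve for n.
rate2/rate1 = 0.017649 / 0.017649 = 1.0
[A]2/[A]1 = 0.167 / 0.085 = 1.9647
n = ln(1.0) / ln(1.9647) = 0.0
Nearest integer order:

0


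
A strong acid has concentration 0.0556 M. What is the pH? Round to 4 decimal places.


A strong acid dissociates completely, so [H+] equals the given concentration.
pH = -log10([H+]) = -log10(0.0556)
pH = 1.25492521, rounded to 4 dp:

1.2549


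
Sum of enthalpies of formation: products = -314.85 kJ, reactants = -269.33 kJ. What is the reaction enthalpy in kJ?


dH_rxn = sum(dH_f products) - sum(dH_f reactants)
dH_rxn = -314.85 - (-269.33)
dH_rxn = -45.52 kJ:

-45.52 kJ


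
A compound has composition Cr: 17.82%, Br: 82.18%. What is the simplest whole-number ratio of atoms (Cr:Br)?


Assume 100 g of compound, divide each mass% by atomic mass to get moles, then normalize by the smallest to get a raw atom ratio.
Moles per 100 g: Cr: 17.82/51.996 = 0.3427, Br: 82.18/79.904 = 1.0285
Raw ratio (divide by min = 0.3427): Cr: 1.0, Br: 3.001
Multiply by 1 to clear fractions: Cr: 1.0 ~= 1, Br: 3.001 ~= 3
Reduce by GCD to get the simplest whole-number ratio:

1:3


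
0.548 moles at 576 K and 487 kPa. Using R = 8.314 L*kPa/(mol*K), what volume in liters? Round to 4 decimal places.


PV = nRT, solve for V = nRT / P.
nRT = 0.548 * 8.314 * 576 = 2624.2975
V = 2624.2975 / 487
V = 5.38870123 L, rounded to 4 dp:

5.3887 L


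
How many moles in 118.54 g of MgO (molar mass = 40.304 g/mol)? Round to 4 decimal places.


n = mass / M
n = 118.54 / 40.304
n = 2.94114728 mol, rounded to 4 dp:

2.9411 mol


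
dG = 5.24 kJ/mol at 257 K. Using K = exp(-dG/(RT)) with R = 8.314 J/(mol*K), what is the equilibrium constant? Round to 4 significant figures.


dG is in kJ/mol; multiply by 1000 to match R in J/(mol*K).
RT = 8.314 * 257 = 2136.698 J/mol
exponent = -dG*1000 / (RT) = -(5.24*1000) / 2136.698 = -2.45238213
K = exp(-2.45238213)
K = 0.086088269, rounded to 4 significant figures:

0.08609


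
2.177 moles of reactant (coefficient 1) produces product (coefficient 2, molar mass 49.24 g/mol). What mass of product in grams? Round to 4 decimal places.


Use the coefficient ratio to convert reactant moles to product moles, then multiply by the product's molar mass.
moles_P = moles_R * (coeff_P / coeff_R) = 2.177 * (2/1) = 4.354
mass_P = moles_P * M_P = 4.354 * 49.24
mass_P = 214.39096 g, rounded to 4 dp:

214.3910 g


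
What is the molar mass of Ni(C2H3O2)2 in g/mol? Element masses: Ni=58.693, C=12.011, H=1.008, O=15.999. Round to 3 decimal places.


M = sum(count * atomic_mass) over atoms.
M = 1*58.693 + 4*12.011 + 6*1.008 + 4*15.999
M = 58.693 + 48.044 + 6.048 + 63.996
M = 176.781 g/mol, rounded to 3 dp:

176.781 g/mol


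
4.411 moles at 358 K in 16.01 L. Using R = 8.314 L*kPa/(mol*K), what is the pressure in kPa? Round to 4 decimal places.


PV = nRT, solve for P = nRT / V.
nRT = 4.411 * 8.314 * 358 = 13128.9533
P = 13128.9533 / 16.01
P = 820.04705184 kPa, rounded to 4 dp:

820.0471 kPa


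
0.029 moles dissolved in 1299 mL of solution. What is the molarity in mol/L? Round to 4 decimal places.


Convert volume to liters: V_L = V_mL / 1000.
V_L = 1299 / 1000 = 1.299 L
M = n / V_L = 0.029 / 1.299
M = 0.02232487 mol/L, rounded to 4 dp:

0.0223 mol/L


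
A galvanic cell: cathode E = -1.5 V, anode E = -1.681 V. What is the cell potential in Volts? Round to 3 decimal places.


Standard cell potential: E_cell = E_cathode - E_anode.
E_cell = -1.5 - (-1.681)
E_cell = 0.181 V, rounded to 3 dp:

0.181 V


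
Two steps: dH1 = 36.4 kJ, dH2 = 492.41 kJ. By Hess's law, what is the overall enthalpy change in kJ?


Hess's law: enthalpy is a state function, so add the step enthalpies.
dH_total = dH1 + dH2 = 36.4 + (492.41)
dH_total = 528.81 kJ:

528.81 kJ


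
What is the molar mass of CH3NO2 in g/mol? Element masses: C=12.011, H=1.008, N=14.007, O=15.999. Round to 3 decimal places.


M = sum(count * atomic_mass) over atoms.
M = 1*12.011 + 3*1.008 + 1*14.007 + 2*15.999
M = 12.011 + 3.024 + 14.007 + 31.998
M = 61.04 g/mol, rounded to 3 dp:

61.040 g/mol


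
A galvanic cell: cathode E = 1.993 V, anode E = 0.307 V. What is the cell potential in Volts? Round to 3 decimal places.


Standard cell potential: E_cell = E_cathode - E_anode.
E_cell = 1.993 - (0.307)
E_cell = 1.686 V, rounded to 3 dp:

1.686 V


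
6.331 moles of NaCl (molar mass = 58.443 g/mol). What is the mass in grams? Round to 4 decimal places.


mass = n * M
mass = 6.331 * 58.443
mass = 370.002633 g, rounded to 4 dp:

370.0026 g


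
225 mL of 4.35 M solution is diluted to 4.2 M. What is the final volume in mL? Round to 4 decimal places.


Dilution: M1*V1 = M2*V2, solve for V2.
V2 = M1*V1 / M2
V2 = 4.35 * 225 / 4.2
V2 = 978.75 / 4.2
V2 = 233.03571429 mL, rounded to 4 dp:

233.0357 mL


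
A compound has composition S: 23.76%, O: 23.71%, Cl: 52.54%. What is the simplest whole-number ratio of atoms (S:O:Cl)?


Assume 100 g of compound, divide each mass% by atomic mass to get moles, then normalize by the smallest to get a raw atom ratio.
Moles per 100 g: S: 23.76/32.065 = 0.741, O: 23.71/15.999 = 1.482, Cl: 52.54/35.453 = 1.482
Raw ratio (divide by min = 0.741): S: 1.0, O: 2.0, Cl: 2.0
Multiply by 1 to clear fractions: S: 1.0 ~= 1, O: 2.0 ~= 2, Cl: 2.0 ~= 2
Reduce by GCD to get the simplest whole-number ratio:

1:2:2


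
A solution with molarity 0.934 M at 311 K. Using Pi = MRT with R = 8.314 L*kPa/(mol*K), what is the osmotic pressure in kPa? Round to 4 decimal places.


Osmotic pressure (van't Hoff): Pi = M*R*T.
RT = 8.314 * 311 = 2585.654
Pi = 0.934 * 2585.654
Pi = 2415.000836 kPa, rounded to 4 dp:

2415.0008 kPa


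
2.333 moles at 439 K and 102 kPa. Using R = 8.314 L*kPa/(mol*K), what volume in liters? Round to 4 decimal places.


PV = nRT, solve for V = nRT / P.
nRT = 2.333 * 8.314 * 439 = 8515.0907
V = 8515.0907 / 102
V = 83.48128137 L, rounded to 4 dp:

83.4813 L


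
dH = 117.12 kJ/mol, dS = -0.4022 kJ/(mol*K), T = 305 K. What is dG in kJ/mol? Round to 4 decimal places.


Gibbs: dG = dH - T*dS (consistent units, dS already in kJ/(mol*K)).
T*dS = 305 * -0.4022 = -122.671
dG = 117.12 - (-122.671)
dG = 239.791 kJ/mol, rounded to 4 dp:

239.7910 kJ/mol


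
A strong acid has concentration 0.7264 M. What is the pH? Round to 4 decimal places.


A strong acid dissociates completely, so [H+] equals the given concentration.
pH = -log10([H+]) = -log10(0.7264)
pH = 0.13882416, rounded to 4 dp:

0.1388


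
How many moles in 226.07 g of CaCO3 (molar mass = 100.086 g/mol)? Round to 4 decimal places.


n = mass / M
n = 226.07 / 100.086
n = 2.25875747 mol, rounded to 4 dp:

2.2588 mol


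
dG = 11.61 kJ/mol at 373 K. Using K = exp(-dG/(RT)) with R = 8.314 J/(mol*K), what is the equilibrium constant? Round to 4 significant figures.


dG is in kJ/mol; multiply by 1000 to match R in J/(mol*K).
RT = 8.314 * 373 = 3101.122 J/mol
exponent = -dG*1000 / (RT) = -(11.61*1000) / 3101.122 = -3.74380627
K = exp(-3.74380627)
K = 0.02366386, rounded to 4 significant figures:

0.02366


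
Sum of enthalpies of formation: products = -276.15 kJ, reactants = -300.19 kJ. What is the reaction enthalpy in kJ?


dH_rxn = sum(dH_f products) - sum(dH_f reactants)
dH_rxn = -276.15 - (-300.19)
dH_rxn = 24.04 kJ:

24.04 kJ


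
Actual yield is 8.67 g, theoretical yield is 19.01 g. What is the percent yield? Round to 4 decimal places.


% yield = 100 * actual / theoretical
% yield = 100 * 8.67 / 19.01
% yield = 45.60757496 %, rounded to 4 dp:

45.6076 %
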